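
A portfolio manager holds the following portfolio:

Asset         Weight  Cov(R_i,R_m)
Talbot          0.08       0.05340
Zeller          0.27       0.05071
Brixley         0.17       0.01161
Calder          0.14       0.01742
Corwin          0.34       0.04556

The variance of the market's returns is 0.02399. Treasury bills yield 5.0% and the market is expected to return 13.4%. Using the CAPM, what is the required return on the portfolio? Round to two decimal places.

β_Talbot = 0.05340 / 0.02399 = 2.2259
β_Zeller = 0.05071 / 0.02399 = 2.1138
β_Brixley = 0.01161 / 0.02399 = 0.4840
β_Calder = 0.01742 / 0.02399 = 0.7261
β_Corwin = 0.04556 / 0.02399 = 1.8991
β_P = Σ w_i β_i = 0.08×2.2259 + 0.27×2.1138 + 0.17×0.4840 + 0.14×0.7261 + 0.34×1.8991 = 1.5784
MRP = 13.4% − 5.0% = 8.40%
E(R_P) = R_f + β_P × MRP = 5.0% + 1.5784 × 8.4% = 18.26%

18.26%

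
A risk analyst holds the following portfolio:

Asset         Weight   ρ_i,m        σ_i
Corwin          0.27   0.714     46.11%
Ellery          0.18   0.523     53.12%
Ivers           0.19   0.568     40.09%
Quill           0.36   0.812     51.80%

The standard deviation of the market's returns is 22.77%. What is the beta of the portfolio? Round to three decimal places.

β_Corwin = 0.714 × 46.11% / 22.77% = 1.4459
β_Ellery = 0.523 × 53.12% / 22.77% = 1.2201
β_Ivers = 0.568 × 40.09% / 22.77% = 1.0000
β_Quill = 0.812 × 51.80% / 22.77% = 1.8472
β_P = Σ w_i β_i = 0.27×1.4459 + 0.18×1.2201 + 0.19×1.0000 + 0.36×1.8472 = 1.4650

1.465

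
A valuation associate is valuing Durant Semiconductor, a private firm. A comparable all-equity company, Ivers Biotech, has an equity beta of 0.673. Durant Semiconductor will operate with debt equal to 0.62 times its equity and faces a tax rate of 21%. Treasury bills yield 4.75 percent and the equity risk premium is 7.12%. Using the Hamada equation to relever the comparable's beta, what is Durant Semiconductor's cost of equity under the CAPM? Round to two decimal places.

11.89%

β_L = β_U × [1 + (1 − t)(D/E)] = 0.673 × [1 + (1 − 0.21) × 0.62]
    = 0.673 × [1 + 0.79 × 0.62] = 0.673 × 1.4898 = 1.0026
E(R) = R_f + β_L × MRP = 4.75% + 1.0026 × 7.12% = 11.89%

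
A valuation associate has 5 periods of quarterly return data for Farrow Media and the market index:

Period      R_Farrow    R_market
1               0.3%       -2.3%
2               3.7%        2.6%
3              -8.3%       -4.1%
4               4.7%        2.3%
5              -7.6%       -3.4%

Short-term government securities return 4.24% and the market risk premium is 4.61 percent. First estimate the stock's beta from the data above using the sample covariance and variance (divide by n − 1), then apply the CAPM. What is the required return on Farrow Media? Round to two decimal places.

12.42%

Mean R_i = (0.3 + 3.7 − 8.3 + 4.7 − 7.6) / 5 = -1.4400%
Mean R_m = (-2.3 + 2.6 − 4.1 + 2.3 − 3.4) / 5 = -0.9800%
Σ(R_i − R̄_i)(R_m − R̄_m) = 72.5540  ⇒  Cov = 72.5540 / 4 = 18.1385
Σ(R_m − R̄_m)² = 40.9080  ⇒  Var(R_m) = 40.9080 / 4 = 10.2270
β = Cov / Var(R_m) = 18.1385 / 10.2270 = 1.7736
E(R) = R_f + β × MRP = 4.24% + 1.7736 × 4.61% = 12.42%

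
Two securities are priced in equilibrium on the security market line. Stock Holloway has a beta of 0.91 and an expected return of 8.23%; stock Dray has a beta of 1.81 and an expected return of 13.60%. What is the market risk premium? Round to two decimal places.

5.97%

Both satisfy E(R) = R_f + β·MRP, so the slope of the SML is
MRP = (13.60% − 8.23%) / (1.81 − 0.91) = 5.37% / 0.90 = 5.9667%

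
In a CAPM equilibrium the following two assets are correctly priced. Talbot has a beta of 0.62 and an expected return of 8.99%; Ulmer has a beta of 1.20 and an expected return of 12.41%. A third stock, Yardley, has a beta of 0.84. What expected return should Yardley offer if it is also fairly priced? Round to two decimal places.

10.29%

MRP (SML slope) = (12.41% − 8.99%) / (1.20 − 0.62) = 3.42% / 0.58 = 5.8966%
R_f (intercept) = 8.99% − 0.62 × 5.8966% = 5.3341%
E(R_Yardley) = R_f + β × MRP = 5.3341% + 0.84 × 5.8966% = 10.29%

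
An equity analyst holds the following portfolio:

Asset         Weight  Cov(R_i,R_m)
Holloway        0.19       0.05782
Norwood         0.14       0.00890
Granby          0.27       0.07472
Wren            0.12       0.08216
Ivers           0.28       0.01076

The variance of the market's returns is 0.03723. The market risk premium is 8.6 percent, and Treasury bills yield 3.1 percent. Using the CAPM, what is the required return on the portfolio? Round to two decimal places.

13.56%

β_Holloway = 0.05782 / 0.03723 = 1.5530
β_Norwood = 0.00890 / 0.03723 = 0.2391
β_Granby = 0.07472 / 0.03723 = 2.0070
β_Wren = 0.08216 / 0.03723 = 2.2068
β_Ivers = 0.01076 / 0.03723 = 0.2890
β_P = Σ w_i β_i = 0.19×1.5530 + 0.14×0.2391 + 0.27×2.0070 + 0.12×2.2068 + 0.28×0.2890 = 1.2162
E(R_P) = R_f + β_P × MRP = 3.1% + 1.2162 × 8.6% = 13.56%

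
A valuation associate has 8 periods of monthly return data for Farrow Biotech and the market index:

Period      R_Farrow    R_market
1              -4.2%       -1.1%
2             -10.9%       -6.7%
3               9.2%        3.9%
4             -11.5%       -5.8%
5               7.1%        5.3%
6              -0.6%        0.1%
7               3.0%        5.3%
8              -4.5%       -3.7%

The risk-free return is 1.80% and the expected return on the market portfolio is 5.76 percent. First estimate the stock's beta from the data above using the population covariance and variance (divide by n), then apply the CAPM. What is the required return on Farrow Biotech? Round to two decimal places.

7.75%

Mean R_i = (-4.2 − 10.9 + 9.2 − 11.5 + 7.1 − 0.6 + 3.0 − 4.5) / 8 = -1.5500%
Mean R_m = (-1.1 − 6.7 + 3.9 − 5.8 + 5.3 + 0.1 + 5.3 − 3.7) / 8 = -0.3375%
Σ(R_i − R̄_i)(R_m − R̄_m) = 246.1650  ⇒  Cov = 246.1650 / 8 = 30.7706
Σ(R_m − R̄_m)² = 163.9188  ⇒  Var(R_m) = 163.9188 / 8 = 20.4899
β = Cov / Var(R_m) = 30.7706 / 20.4899 = 1.5017
MRP = 5.76% − 1.80% = 3.96%
E(R) = R_f + β × MRP = 1.80% + 1.5017 × 3.96% = 7.75%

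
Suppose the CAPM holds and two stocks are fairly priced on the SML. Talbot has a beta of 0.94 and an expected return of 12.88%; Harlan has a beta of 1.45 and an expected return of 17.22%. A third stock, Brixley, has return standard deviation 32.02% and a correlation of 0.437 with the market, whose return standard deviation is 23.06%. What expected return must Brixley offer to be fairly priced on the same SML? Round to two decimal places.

MRP = (17.22% − 12.88%) / (1.45 − 0.94) = 8.5098%
R_f = 12.88% − 0.94 × 8.5098% = 4.8808%
β_Brixley = ρ·σ_i/σ_m = 0.437 × 32.02 / 23.06 = 0.6068
E(R_Brixley) = R_f + β × MRP = 4.8808% + 0.6068 × 8.5098% = 10.04%

10.04%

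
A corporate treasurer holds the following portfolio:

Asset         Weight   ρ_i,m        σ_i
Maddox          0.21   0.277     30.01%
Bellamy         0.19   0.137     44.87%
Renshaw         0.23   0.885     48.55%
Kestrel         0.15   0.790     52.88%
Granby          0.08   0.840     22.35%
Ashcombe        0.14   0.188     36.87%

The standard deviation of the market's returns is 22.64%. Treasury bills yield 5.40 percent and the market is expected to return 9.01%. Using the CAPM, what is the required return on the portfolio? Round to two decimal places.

8.83%

β_Maddox = 0.277 × 30.01% / 22.64% = 0.3672
β_Bellamy = 0.137 × 44.87% / 22.64% = 0.2715
β_Renshaw = 0.885 × 48.55% / 22.64% = 1.8978
β_Kestrel = 0.790 × 52.88% / 22.64% = 1.8452
β_Granby = 0.840 × 22.35% / 22.64% = 0.8292
β_Ashcombe = 0.188 × 36.87% / 22.64% = 0.3062
β_P = Σ w_i β_i = 0.21×0.3672 + 0.19×0.2715 + 0.23×1.8978 + 0.15×1.8452 + 0.08×0.8292 + 0.14×0.3062 = 0.9512
MRP = 9.01% − 5.40% = 3.61%
E(R_P) = R_f + β_P × MRP = 5.40% + 0.9512 × 3.61% = 8.83%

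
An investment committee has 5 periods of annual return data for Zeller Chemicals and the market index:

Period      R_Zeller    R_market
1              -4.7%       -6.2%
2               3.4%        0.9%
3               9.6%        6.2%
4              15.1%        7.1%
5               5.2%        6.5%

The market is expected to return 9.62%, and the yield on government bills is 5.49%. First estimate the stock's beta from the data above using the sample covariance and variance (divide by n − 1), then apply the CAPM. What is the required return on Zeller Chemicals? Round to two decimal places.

10.31%

Mean R_i = (-4.7 + 3.4 + 9.6 + 15.1 + 5.2) / 5 = 5.7200%
Mean R_m = (-6.2 + 0.9 + 6.2 + 7.1 + 6.5) / 5 = 2.9000%
Σ(R_i − R̄_i)(R_m − R̄_m) = 149.7900  ⇒  Cov = 149.7900 / 4 = 37.4475
Σ(R_m − R̄_m)² = 128.3000  ⇒  Var(R_m) = 128.3000 / 4 = 32.0750
β = Cov / Var(R_m) = 37.4475 / 32.0750 = 1.1675
MRP = 9.62% − 5.49% = 4.13%
E(R) = R_f + β × MRP = 5.49% + 1.1675 × 4.13% = 10.31%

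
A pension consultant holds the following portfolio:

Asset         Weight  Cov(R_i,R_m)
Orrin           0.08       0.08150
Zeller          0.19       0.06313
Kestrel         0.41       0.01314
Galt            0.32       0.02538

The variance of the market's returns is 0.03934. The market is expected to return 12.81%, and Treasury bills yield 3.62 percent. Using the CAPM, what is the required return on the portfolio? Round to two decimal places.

11.10%

β_Orrin = 0.08150 / 0.03934 = 2.0717
β_Zeller = 0.06313 / 0.03934 = 1.6047
β_Kestrel = 0.01314 / 0.03934 = 0.3340
β_Galt = 0.02538 / 0.03934 = 0.6451
β_P = Σ w_i β_i = 0.08×2.0717 + 0.19×1.6047 + 0.41×0.3340 + 0.32×0.6451 = 0.8140
MRP = 12.81% − 3.62% = 9.19%
E(R_P) = R_f + β_P × MRP = 3.62% + 0.8140 × 9.19% = 11.10%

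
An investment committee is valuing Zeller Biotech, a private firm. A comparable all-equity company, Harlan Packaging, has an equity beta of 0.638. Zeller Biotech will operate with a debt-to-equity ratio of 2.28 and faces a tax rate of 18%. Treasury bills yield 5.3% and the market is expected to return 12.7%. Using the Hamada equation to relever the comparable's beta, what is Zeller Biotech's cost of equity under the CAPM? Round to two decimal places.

18.85%

β_L = β_U × [1 + (1 − t)(D/E)] = 0.638 × [1 + (1 − 0.18) × 2.28]
    = 0.638 × [1 + 0.82 × 2.28] = 0.638 × 2.8696 = 1.8308
MRP = 12.7% − 5.3% = 7.40%
E(R) = R_f + β_L × MRP = 5.3% + 1.8308 × 7.4% = 18.85%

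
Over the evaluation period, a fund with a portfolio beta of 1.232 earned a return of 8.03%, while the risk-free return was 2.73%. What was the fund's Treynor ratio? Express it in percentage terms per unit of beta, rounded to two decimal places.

4.30%

Treynor = (R_P − R_f) / β_P = (8.03% − 2.73%) / 1.2320 = 5.30% / 1.2320 = 4.30%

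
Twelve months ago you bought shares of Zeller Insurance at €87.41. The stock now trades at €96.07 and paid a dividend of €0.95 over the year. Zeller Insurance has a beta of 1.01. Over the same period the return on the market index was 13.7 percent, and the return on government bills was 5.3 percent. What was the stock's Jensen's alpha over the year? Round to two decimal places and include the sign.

Realised HPR = (P1 + D1 − P0) / P0 = (96.07 + 0.95 − 87.41) / 87.41 = 9.61 / 87.41 = 10.9942%
MRP = 13.7% − 5.3% = 8.40%
CAPM required = R_f + β·MRP = 5.3% + 1.01 × 8.4% = 13.7840%
α = realised − required = 10.9942% − 13.7840% = -2.79%

-2.79%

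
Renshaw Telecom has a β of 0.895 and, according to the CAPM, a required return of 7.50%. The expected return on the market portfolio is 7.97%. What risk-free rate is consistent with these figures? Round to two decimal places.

3.49%

E(R) = R_f + β(E(R_m) − R_f) = R_f(1 − β) + β·E(R_m)
7.50% = R_f × (1 − 0.895) + 0.895 × 7.97%
7.50% = R_f × 0.105 + 7.13315%
R_f = (7.50% − 7.13315%) / 0.105 = 3.49%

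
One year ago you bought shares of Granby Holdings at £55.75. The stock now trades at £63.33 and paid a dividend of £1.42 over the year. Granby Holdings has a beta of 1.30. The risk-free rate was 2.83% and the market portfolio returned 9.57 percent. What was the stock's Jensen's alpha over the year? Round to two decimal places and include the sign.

Realised HPR = (P1 + D1 − P0) / P0 = (63.33 + 1.42 − 55.75) / 55.75 = 9.00 / 55.75 = 16.1435%
MRP = 9.57% − 2.83% = 6.74%
CAPM required = R_f + β·MRP = 2.83% + 1.30 × 6.74% = 11.5920%
α = realised − required = 16.1435% − 11.5920% = +4.55%

+4.55%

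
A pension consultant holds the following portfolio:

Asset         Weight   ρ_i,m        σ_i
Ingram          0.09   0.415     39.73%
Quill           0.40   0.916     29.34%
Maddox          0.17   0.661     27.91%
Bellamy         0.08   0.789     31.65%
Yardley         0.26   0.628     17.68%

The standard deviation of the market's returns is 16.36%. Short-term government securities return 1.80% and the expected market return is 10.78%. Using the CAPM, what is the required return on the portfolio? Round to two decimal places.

12.92%

β_Ingram = 0.415 × 39.73% / 16.36% = 1.0078
β_Quill = 0.916 × 29.34% / 16.36% = 1.6428
β_Maddox = 0.661 × 27.91% / 16.36% = 1.1277
β_Bellamy = 0.789 × 31.65% / 16.36% = 1.5264
β_Yardley = 0.628 × 17.68% / 16.36% = 0.6787
β_P = Σ w_i β_i = 0.09×1.0078 + 0.40×1.6428 + 0.17×1.1277 + 0.08×1.5264 + 0.26×0.6787 = 1.2381
MRP = 10.78% − 1.80% = 8.98%
E(R_P) = R_f + β_P × MRP = 1.80% + 1.2381 × 8.98% = 12.92%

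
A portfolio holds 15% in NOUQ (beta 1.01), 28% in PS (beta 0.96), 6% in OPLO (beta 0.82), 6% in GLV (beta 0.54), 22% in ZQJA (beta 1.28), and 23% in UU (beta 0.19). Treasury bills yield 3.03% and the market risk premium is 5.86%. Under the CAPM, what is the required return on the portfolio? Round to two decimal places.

7.88%

β_P = Σ w_i β_i = 0.15×1.01 + 0.28×0.96 + 0.06×0.82 + 0.06×0.54 + 0.22×1.28 + 0.23×0.19 = 0.8272
E(R_P) = R_f + β_P × MRP = 3.03% + 0.8272 × 5.86% = 7.88%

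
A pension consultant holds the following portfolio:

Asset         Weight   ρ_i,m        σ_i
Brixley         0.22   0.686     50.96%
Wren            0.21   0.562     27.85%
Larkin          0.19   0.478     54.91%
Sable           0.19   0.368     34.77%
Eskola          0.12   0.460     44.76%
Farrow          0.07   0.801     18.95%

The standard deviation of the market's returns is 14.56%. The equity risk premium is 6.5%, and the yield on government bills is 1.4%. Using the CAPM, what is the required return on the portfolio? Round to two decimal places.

β_Brixley = 0.686 × 50.96% / 14.56% = 2.4010
β_Wren = 0.562 × 27.85% / 14.56% = 1.0750
β_Larkin = 0.478 × 54.91% / 14.56% = 1.8027
β_Sable = 0.368 × 34.77% / 14.56% = 0.8788
β_Eskola = 0.460 × 44.76% / 14.56% = 1.4141
β_Farrow = 0.801 × 18.95% / 14.56% = 1.0425
β_P = Σ w_i β_i = 0.22×2.4010 + 0.21×1.0750 + 0.19×1.8027 + 0.19×0.8788 + 0.12×1.4141 + 0.07×1.0425 = 1.5061
E(R_P) = R_f + β_P × MRP = 1.4% + 1.5061 × 6.5% = 11.19%

11.19%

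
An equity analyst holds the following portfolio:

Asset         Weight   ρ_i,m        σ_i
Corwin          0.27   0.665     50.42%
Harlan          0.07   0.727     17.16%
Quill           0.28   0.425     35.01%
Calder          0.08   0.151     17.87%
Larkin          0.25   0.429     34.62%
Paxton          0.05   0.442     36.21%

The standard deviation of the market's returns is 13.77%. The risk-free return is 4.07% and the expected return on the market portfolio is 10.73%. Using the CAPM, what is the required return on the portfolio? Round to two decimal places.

β_Corwin = 0.665 × 50.42% / 13.77% = 2.4350
β_Harlan = 0.727 × 17.16% / 13.77% = 0.9060
β_Quill = 0.425 × 35.01% / 13.77% = 1.0806
β_Calder = 0.151 × 17.87% / 13.77% = 0.1960
β_Larkin = 0.429 × 34.62% / 13.77% = 1.0786
β_Paxton = 0.442 × 36.21% / 13.77% = 1.1623
β_P = Σ w_i β_i = 0.27×2.4350 + 0.07×0.9060 + 0.28×1.0806 + 0.08×0.1960 + 0.25×1.0786 + 0.05×1.1623 = 1.3669
MRP = 10.73% − 4.07% = 6.66%
E(R_P) = R_f + β_P × MRP = 4.07% + 1.3669 × 6.66% = 13.17%

13.17%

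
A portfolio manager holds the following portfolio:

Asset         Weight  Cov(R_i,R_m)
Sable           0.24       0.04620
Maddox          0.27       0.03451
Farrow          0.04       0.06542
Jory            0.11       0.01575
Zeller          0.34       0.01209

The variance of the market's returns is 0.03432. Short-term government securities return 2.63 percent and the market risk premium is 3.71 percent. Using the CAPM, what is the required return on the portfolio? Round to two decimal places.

5.75%

β_Sable = 0.04620 / 0.03432 = 1.3462
β_Maddox = 0.03451 / 0.03432 = 1.0055
β_Farrow = 0.06542 / 0.03432 = 1.9062
β_Jory = 0.01575 / 0.03432 = 0.4589
β_Zeller = 0.01209 / 0.03432 = 0.3523
β_P = Σ w_i β_i = 0.24×1.3462 + 0.27×1.0055 + 0.04×1.9062 + 0.11×0.4589 + 0.34×0.3523 = 0.8411
E(R_P) = R_f + β_P × MRP = 2.63% + 0.8411 × 3.71% = 5.75%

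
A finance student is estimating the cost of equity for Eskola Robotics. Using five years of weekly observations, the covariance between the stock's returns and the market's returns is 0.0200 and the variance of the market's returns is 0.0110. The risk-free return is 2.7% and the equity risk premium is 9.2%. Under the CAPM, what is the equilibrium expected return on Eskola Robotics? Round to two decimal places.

19.43%

β = Cov(R_i, R_m) / Var(R_m) = 0.0200 / 0.0110 = 1.8182
E(R) = R_f + β × MRP = 2.7% + 1.8182 × 9.2% = 19.43%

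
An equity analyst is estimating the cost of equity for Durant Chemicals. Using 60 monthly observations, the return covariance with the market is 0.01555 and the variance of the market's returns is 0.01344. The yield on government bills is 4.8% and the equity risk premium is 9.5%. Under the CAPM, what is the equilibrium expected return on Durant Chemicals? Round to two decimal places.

β = Cov(R_i, R_m) / Var(R_m) = 0.01555 / 0.01344 = 1.1570
E(R) = R_f + β × MRP = 4.8% + 1.1570 × 9.5% = 15.79%

15.79%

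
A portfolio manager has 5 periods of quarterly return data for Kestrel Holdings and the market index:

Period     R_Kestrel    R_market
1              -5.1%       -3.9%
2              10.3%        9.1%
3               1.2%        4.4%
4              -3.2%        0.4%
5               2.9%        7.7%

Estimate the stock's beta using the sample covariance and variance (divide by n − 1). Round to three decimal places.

1.037

Mean R_i = (-5.1 + 10.3 + 1.2 − 3.2 + 2.9) / 5 = 1.2200%
Mean R_m = (-3.9 + 9.1 + 4.4 + 0.4 + 7.7) / 5 = 3.5400%
Σ(R_i − R̄_i)(R_m − R̄_m) = 118.3560  ⇒  Cov = 118.3560 / 4 = 29.5890
Σ(R_m − R̄_m)² = 114.1720  ⇒  Var(R_m) = 114.1720 / 4 = 28.5430
β = Cov / Var(R_m) = 29.5890 / 28.5430 = 1.0366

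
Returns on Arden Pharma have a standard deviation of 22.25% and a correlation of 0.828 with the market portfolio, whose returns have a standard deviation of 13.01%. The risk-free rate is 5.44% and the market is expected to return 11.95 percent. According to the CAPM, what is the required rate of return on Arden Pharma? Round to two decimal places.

14.66%

β = ρ × σ_i / σ_m = 0.828 × 22.25% / 13.01% = 1.4161
MRP = 11.95% − 5.44% = 6.51%
E(R) = 5.44% + 1.4161 × 6.51% = 14.66%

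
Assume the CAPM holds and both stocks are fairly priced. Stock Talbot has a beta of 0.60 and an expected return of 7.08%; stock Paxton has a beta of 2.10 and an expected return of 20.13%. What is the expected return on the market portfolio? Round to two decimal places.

Both satisfy E(R) = R_f + β·MRP, so the slope of the SML is
MRP = (20.13% − 7.08%) / (2.10 − 0.60) = 13.05% / 1.50 = 8.7000%
R_f = E(R_Talbot) − β_Talbot·MRP = 7.08% − 0.60 × 8.7000% = 1.8600%
E(R_m) = R_f + MRP = 1.8600% + 8.7000% = 10.56%

10.56%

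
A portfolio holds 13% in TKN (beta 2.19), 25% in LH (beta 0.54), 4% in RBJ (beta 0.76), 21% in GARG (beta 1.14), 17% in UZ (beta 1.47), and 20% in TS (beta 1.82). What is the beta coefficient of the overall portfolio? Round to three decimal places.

1.303

β_P = Σ w_i β_i = 0.13×2.19 + 0.25×0.54 + 0.04×0.76 + 0.21×1.14 + 0.17×1.47 + 0.20×1.82 = 1.3034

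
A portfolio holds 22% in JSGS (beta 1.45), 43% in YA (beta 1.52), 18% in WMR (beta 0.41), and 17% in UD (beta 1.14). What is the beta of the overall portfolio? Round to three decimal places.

β_P = Σ w_i β_i = 0.22×1.45 + 0.43×1.52 + 0.18×0.41 + 0.17×1.14 = 1.2402

1.240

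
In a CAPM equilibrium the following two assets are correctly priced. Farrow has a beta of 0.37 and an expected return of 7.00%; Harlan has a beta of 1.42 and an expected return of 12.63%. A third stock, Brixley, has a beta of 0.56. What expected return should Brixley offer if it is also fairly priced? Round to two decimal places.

8.02%

MRP (SML slope) = (12.63% − 7.00%) / (1.42 − 0.37) = 5.63% / 1.05 = 5.3619%
R_f (intercept) = 7.00% − 0.37 × 5.3619% = 5.0161%
E(R_Brixley) = R_f + β × MRP = 5.0161% + 0.56 × 5.3619% = 8.02%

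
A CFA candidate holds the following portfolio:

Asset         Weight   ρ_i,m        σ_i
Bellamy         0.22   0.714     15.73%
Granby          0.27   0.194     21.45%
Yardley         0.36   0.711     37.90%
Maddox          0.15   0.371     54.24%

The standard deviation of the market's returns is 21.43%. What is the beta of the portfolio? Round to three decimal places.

β_Bellamy = 0.714 × 15.73% / 21.43% = 0.5241
β_Granby = 0.194 × 21.45% / 21.43% = 0.1942
β_Yardley = 0.711 × 37.90% / 21.43% = 1.2574
β_Maddox = 0.371 × 54.24% / 21.43% = 0.9390
β_P = Σ w_i β_i = 0.22×0.5241 + 0.27×0.1942 + 0.36×1.2574 + 0.15×0.9390 = 0.7613

0.761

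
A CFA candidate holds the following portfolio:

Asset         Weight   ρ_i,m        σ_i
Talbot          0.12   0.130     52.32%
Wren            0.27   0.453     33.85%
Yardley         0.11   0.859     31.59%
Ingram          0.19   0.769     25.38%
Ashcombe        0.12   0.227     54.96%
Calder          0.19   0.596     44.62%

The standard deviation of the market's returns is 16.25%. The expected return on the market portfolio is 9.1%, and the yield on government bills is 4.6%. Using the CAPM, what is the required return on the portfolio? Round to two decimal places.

9.64%

β_Talbot = 0.130 × 52.32% / 16.25% = 0.4186
β_Wren = 0.453 × 33.85% / 16.25% = 0.9436
β_Yardley = 0.859 × 31.59% / 16.25% = 1.6699
β_Ingram = 0.769 × 25.38% / 16.25% = 1.2011
β_Ashcombe = 0.227 × 54.96% / 16.25% = 0.7677
β_Calder = 0.596 × 44.62% / 16.25% = 1.6365
β_P = Σ w_i β_i = 0.12×0.4186 + 0.27×0.9436 + 0.11×1.6699 + 0.19×1.2011 + 0.12×0.7677 + 0.19×1.6365 = 1.1200
MRP = 9.1% − 4.6% = 4.50%
E(R_P) = R_f + β_P × MRP = 4.6% + 1.1200 × 4.5% = 9.64%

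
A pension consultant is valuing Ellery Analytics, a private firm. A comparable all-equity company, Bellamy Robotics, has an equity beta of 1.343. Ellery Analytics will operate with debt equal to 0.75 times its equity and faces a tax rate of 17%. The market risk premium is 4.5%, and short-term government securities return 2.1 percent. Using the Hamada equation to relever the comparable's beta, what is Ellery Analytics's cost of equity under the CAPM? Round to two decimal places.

11.91%

β_L = β_U × [1 + (1 − t)(D/E)] = 1.343 × [1 + (1 − 0.17) × 0.75]
    = 1.343 × [1 + 0.83 × 0.75] = 1.343 × 1.6225 = 2.1790
E(R) = R_f + β_L × MRP = 2.1% + 2.1790 × 4.5% = 11.91%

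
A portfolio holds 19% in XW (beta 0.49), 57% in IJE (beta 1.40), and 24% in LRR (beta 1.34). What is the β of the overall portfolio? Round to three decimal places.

β_P = Σ w_i β_i = 0.19×0.49 + 0.57×1.40 + 0.24×1.34 = 1.2127

1.213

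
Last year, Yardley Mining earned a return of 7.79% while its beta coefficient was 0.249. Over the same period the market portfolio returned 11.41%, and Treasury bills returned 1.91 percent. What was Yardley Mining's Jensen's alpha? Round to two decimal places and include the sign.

+3.51%

Market excess return = 11.41% − 1.91% = 9.50%
CAPM benchmark = R_f + β(R_m − R_f) = 1.91% + 0.249 × 9.50% = 4.27550%
α = actual − benchmark = 7.79% − 4.27550% = +3.51%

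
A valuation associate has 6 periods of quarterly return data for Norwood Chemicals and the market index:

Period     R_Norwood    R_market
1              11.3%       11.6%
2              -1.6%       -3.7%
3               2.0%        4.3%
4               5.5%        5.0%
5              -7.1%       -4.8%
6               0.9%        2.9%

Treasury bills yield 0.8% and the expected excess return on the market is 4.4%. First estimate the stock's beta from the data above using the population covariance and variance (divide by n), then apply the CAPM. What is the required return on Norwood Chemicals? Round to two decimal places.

Mean R_i = (11.3 − 1.6 + 2.0 + 5.5 − 7.1 + 0.9) / 6 = 1.8333%
Mean R_m = (11.6 − 3.7 + 4.3 + 5.0 − 4.8 + 2.9) / 6 = 2.5500%
Σ(R_i − R̄_i)(R_m − R̄_m) = 181.7400  ⇒  Cov = 181.7400 / 6 = 30.2900
Σ(R_m − R̄_m)² = 184.1750  ⇒  Var(R_m) = 184.1750 / 6 = 30.6958
β = Cov / Var(R_m) = 30.2900 / 30.6958 = 0.9868
E(R) = R_f + β × MRP = 0.8% + 0.9868 × 4.4% = 5.14%

5.14%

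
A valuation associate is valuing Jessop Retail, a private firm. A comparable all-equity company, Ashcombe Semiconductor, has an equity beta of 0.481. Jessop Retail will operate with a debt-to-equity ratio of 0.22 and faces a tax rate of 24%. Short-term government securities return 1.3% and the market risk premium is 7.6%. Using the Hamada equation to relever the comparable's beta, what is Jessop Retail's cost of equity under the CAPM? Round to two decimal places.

5.57%

β_L = β_U × [1 + (1 − t)(D/E)] = 0.481 × [1 + (1 − 0.24) × 0.22]
    = 0.481 × [1 + 0.76 × 0.22] = 0.481 × 1.1672 = 0.5614
E(R) = R_f + β_L × MRP = 1.3% + 0.5614 × 7.6% = 5.57%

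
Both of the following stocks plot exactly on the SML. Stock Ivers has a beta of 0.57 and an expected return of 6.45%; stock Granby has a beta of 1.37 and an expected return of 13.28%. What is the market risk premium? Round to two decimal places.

Both satisfy E(R) = R_f + β·MRP, so the slope of the SML is
MRP = (13.28% − 6.45%) / (1.37 − 0.57) = 6.83% / 0.80 = 8.5375%

8.54%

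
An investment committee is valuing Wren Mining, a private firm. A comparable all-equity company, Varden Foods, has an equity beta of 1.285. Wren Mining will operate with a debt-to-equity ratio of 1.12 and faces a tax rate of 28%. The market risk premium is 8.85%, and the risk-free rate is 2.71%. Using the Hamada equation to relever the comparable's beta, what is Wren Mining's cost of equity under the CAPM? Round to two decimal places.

β_L = β_U × [1 + (1 − t)(D/E)] = 1.285 × [1 + (1 − 0.28) × 1.12]
    = 1.285 × [1 + 0.72 × 1.12] = 1.285 × 1.8064 = 2.3212
E(R) = R_f + β_L × MRP = 2.71% + 2.3212 × 8.85% = 23.25%

23.25%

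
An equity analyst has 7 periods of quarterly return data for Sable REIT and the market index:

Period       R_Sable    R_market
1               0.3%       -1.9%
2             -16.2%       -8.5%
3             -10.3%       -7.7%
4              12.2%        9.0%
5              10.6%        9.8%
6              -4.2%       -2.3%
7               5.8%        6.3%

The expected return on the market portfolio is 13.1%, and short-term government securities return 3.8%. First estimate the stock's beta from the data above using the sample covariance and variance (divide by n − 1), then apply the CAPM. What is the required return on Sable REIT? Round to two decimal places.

16.34%

Mean R_i = (0.3 − 16.2 − 10.3 + 12.2 + 10.6 − 4.2 + 5.8) / 7 = -0.2571%
Mean R_m = (-1.9 − 8.5 − 7.7 + 9.0 + 9.8 − 2.3 + 6.3) / 7 = 0.6714%
Σ(R_i − R̄_i)(R_m − R̄_m) = 477.5286  ⇒  Cov = 477.5286 / 6 = 79.5881
Σ(R_m − R̄_m)² = 354.0143  ⇒  Var(R_m) = 354.0143 / 6 = 59.0024
β = Cov / Var(R_m) = 79.5881 / 59.0024 = 1.3489
MRP = 13.1% − 3.8% = 9.30%
E(R) = R_f + β × MRP = 3.8% + 1.3489 × 9.3% = 16.34%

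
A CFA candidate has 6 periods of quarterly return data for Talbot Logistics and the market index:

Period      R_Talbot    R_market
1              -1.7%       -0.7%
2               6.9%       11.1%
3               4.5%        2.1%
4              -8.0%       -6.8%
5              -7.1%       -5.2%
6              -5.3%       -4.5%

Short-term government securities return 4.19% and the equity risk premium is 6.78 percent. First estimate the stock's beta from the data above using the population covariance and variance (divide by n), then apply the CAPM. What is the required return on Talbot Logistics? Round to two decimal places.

Mean R_i = (-1.7 + 6.9 + 4.5 − 8.0 − 7.1 − 5.3) / 6 = -1.7833%
Mean R_m = (-0.7 + 11.1 + 2.1 − 6.8 − 5.2 − 4.5) / 6 = -0.6667%
Σ(R_i − R̄_i)(R_m − R̄_m) = 195.2667  ⇒  Cov = 195.2667 / 6 = 32.5445
Σ(R_m − R̄_m)² = 218.9733  ⇒  Var(R_m) = 218.9733 / 6 = 36.4956
β = Cov / Var(R_m) = 32.5445 / 36.4956 = 0.8917
E(R) = R_f + β × MRP = 4.19% + 0.8917 × 6.78% = 10.24%

10.24%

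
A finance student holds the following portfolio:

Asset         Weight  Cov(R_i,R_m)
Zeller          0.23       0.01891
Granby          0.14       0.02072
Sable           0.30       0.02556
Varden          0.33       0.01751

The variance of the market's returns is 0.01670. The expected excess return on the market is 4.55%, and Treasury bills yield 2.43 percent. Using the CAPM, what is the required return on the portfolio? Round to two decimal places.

8.07%

β_Zeller = 0.01891 / 0.01670 = 1.1323
β_Granby = 0.02072 / 0.01670 = 1.2407
β_Sable = 0.02556 / 0.01670 = 1.5305
β_Varden = 0.01751 / 0.01670 = 1.0485
β_P = Σ w_i β_i = 0.23×1.1323 + 0.14×1.2407 + 0.30×1.5305 + 0.33×1.0485 = 1.2393
E(R_P) = R_f + β_P × MRP = 2.43% + 1.2393 × 4.55% = 8.07%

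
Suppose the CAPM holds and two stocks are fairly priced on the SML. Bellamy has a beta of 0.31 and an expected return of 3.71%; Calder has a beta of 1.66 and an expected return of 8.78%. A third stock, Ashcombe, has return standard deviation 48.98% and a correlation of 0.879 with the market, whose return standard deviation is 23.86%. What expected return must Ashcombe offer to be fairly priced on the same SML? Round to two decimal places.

MRP = (8.78% − 3.71%) / (1.66 − 0.31) = 3.7556%
R_f = 3.71% − 0.31 × 3.7556% = 2.5458%
β_Ashcombe = ρ·σ_i/σ_m = 0.879 × 48.98 / 23.86 = 1.8044
E(R_Ashcombe) = R_f + β × MRP = 2.5458% + 1.8044 × 3.7556% = 9.32%

9.32%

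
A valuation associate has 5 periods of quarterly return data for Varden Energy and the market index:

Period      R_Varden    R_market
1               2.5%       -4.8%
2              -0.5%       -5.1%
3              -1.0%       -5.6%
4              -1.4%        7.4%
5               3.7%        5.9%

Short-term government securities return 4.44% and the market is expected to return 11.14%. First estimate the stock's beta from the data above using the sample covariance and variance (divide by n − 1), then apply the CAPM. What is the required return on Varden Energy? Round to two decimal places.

4.80%

Mean R_i = (2.5 − 0.5 − 1.0 − 1.4 + 3.7) / 5 = 0.6600%
Mean R_m = (-4.8 − 5.1 − 5.6 + 7.4 + 5.9) / 5 = -0.4400%
Σ(R_i − R̄_i)(R_m − R̄_m) = 9.0720  ⇒  Cov = 9.0720 / 4 = 2.2680
Σ(R_m − R̄_m)² = 169.0120  ⇒  Var(R_m) = 169.0120 / 4 = 42.2530
β = Cov / Var(R_m) = 2.2680 / 42.2530 = 0.0537
MRP = 11.14% − 4.44% = 6.70%
E(R) = R_f + β × MRP = 4.44% + 0.0537 × 6.70% = 4.80%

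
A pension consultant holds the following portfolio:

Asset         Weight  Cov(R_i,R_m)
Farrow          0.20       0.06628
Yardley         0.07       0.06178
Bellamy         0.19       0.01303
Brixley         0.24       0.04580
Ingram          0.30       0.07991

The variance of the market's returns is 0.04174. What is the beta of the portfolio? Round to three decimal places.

β_Farrow = 0.06628 / 0.04174 = 1.5879
β_Yardley = 0.06178 / 0.04174 = 1.4801
β_Bellamy = 0.01303 / 0.04174 = 0.3122
β_Brixley = 0.04580 / 0.04174 = 1.0973
β_Ingram = 0.07991 / 0.04174 = 1.9145
β_P = Σ w_i β_i = 0.20×1.5879 + 0.07×1.4801 + 0.19×0.3122 + 0.24×1.0973 + 0.30×1.9145 = 1.3182

1.318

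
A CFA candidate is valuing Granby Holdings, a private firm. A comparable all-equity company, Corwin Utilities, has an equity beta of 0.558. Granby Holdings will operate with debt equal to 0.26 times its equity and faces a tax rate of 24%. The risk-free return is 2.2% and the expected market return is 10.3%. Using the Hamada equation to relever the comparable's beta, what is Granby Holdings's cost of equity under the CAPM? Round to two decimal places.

7.61%

β_L = β_U × [1 + (1 − t)(D/E)] = 0.558 × [1 + (1 − 0.24) × 0.26]
    = 0.558 × [1 + 0.76 × 0.26] = 0.558 × 1.1976 = 0.6683
MRP = 10.3% − 2.2% = 8.10%
E(R) = R_f + β_L × MRP = 2.2% + 0.6683 × 8.1% = 7.61%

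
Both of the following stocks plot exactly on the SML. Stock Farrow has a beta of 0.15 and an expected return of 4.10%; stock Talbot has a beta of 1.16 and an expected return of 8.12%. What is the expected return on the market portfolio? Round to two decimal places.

Both satisfy E(R) = R_f + β·MRP, so the slope of the SML is
MRP = (8.12% − 4.10%) / (1.16 − 0.15) = 4.02% / 1.01 = 3.9802%
R_f = E(R_Farrow) − β_Farrow·MRP = 4.10% − 0.15 × 3.9802% = 3.5030%
E(R_m) = R_f + MRP = 3.5030% + 3.9802% = 7.48%

7.48%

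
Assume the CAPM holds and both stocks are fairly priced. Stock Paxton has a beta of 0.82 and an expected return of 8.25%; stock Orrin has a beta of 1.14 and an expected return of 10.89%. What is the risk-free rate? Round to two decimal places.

Both satisfy E(R) = R_f + β·MRP, so the slope of the SML is
MRP = (10.89% − 8.25%) / (1.14 − 0.82) = 2.64% / 0.32 = 8.2500%
R_f = E(R_Paxton) − β_Paxton·MRP = 8.25% − 0.82 × 8.2500% = 1.4850%

1.49%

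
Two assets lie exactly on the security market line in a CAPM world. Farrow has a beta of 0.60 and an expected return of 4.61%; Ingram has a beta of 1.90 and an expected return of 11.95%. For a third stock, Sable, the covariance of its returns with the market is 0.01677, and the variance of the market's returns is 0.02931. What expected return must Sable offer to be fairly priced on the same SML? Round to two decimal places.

MRP = (11.95% − 4.61%) / (1.90 − 0.60) = 5.6462%
R_f = 4.61% − 0.60 × 5.6462% = 1.2223%
β_Sable = Cov / Var(R_m) = 0.01677 / 0.02931 = 0.5722
E(R_Sable) = R_f + β × MRP = 1.2223% + 0.5722 × 5.6462% = 4.45%

4.45%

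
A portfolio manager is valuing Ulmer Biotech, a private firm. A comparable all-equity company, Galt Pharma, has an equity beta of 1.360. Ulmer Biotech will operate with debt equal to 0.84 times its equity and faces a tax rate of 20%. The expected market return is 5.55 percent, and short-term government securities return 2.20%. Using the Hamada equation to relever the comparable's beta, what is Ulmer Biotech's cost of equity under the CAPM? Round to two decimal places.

9.82%

β_L = β_U × [1 + (1 − t)(D/E)] = 1.360 × [1 + (1 − 0.20) × 0.84]
    = 1.360 × [1 + 0.80 × 0.84] = 1.360 × 1.6720 = 2.2739
MRP = 5.55% − 2.20% = 3.35%
E(R) = R_f + β_L × MRP = 2.20% + 2.2739 × 3.35% = 9.82%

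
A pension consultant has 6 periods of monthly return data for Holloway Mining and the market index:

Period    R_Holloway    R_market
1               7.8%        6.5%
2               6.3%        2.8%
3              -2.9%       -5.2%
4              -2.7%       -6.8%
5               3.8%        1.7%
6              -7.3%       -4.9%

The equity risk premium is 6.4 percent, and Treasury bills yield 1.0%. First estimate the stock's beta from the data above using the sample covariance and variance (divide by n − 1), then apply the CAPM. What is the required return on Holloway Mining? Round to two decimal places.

7.60%

Mean R_i = (7.8 + 6.3 − 2.9 − 2.7 + 3.8 − 7.3) / 6 = 0.8333%
Mean R_m = (6.5 + 2.8 − 5.2 − 6.8 + 1.7 − 4.9) / 6 = -0.9833%
Σ(R_i − R̄_i)(R_m − R̄_m) = 148.9267  ⇒  Cov = 148.9267 / 5 = 29.7853
Σ(R_m − R̄_m)² = 144.4683  ⇒  Var(R_m) = 144.4683 / 5 = 28.8937
β = Cov / Var(R_m) = 29.7853 / 28.8937 = 1.0309
E(R) = R_f + β × MRP = 1.0% + 1.0309 × 6.4% = 7.60%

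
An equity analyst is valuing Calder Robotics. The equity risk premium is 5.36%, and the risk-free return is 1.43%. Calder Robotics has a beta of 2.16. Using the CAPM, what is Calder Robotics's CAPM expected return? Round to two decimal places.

E(R) = R_f + β × MRP = 1.43% + 2.16 × 5.36% = 13.01%

13.01%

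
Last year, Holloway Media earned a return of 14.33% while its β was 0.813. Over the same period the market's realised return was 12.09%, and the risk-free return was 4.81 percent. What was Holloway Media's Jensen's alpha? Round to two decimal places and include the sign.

Market excess return = 12.09% − 4.81% = 7.28%
CAPM benchmark = R_f + β(R_m − R_f) = 4.81% + 0.813 × 7.28% = 10.72864%
α = actual − benchmark = 14.33% − 10.72864% = +3.60%

+3.60%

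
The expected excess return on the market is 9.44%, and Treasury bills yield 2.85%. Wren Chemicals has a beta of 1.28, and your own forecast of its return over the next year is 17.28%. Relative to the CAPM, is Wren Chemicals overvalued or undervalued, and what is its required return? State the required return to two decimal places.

Required return = R_f + β·MRP = 2.85% + 1.28 × 9.44% = 14.93%
Forecast 17.28% > required 14.93% → the stock plots above the SML → undervalued.

Undervalued; required return 14.93%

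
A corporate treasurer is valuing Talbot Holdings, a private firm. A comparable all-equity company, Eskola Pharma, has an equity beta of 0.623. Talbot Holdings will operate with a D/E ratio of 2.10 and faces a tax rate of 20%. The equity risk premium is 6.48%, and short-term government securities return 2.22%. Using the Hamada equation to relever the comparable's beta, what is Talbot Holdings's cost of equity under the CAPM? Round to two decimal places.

β_L = β_U × [1 + (1 − t)(D/E)] = 0.623 × [1 + (1 − 0.20) × 2.10]
    = 0.623 × [1 + 0.80 × 2.10] = 0.623 × 2.6800 = 1.6696
E(R) = R_f + β_L × MRP = 2.22% + 1.6696 × 6.48% = 13.04%

13.04%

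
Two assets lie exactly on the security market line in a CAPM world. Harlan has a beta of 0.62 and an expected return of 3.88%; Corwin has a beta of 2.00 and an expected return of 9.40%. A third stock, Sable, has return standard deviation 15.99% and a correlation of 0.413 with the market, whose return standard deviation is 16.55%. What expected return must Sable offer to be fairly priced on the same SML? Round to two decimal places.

MRP = (9.40% − 3.88%) / (2.00 − 0.62) = 4.0000%
R_f = 3.88% − 0.62 × 4.0000% = 1.4000%
β_Sable = ρ·σ_i/σ_m = 0.413 × 15.99 / 16.55 = 0.3990
E(R_Sable) = R_f + β × MRP = 1.4000% + 0.3990 × 4.0000% = 3.00%

3.00%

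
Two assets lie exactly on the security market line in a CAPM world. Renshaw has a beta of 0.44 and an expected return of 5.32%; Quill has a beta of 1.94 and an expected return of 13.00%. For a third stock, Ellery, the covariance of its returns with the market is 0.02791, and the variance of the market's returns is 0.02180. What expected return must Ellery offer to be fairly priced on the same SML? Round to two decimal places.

9.62%

MRP = (13.00% − 5.32%) / (1.94 − 0.44) = 5.1200%
R_f = 5.32% − 0.44 × 5.1200% = 3.0672%
β_Ellery = Cov / Var(R_m) = 0.02791 / 0.02180 = 1.2803
E(R_Ellery) = R_f + β × MRP = 3.0672% + 1.2803 × 5.1200% = 9.62%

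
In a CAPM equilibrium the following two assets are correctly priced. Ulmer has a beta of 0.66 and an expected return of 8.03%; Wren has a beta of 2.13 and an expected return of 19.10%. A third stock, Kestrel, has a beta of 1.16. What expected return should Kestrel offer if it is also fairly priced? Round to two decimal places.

11.80%

MRP (SML slope) = (19.10% − 8.03%) / (2.13 − 0.66) = 11.07% / 1.47 = 7.5306%
R_f (intercept) = 8.03% − 0.66 × 7.5306% = 3.0598%
E(R_Kestrel) = R_f + β × MRP = 3.0598% + 1.16 × 7.5306% = 11.80%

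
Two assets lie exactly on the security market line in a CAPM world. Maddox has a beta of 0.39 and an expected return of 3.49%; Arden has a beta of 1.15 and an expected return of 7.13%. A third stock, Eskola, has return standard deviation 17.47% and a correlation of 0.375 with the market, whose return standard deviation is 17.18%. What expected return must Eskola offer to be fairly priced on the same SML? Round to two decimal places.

MRP = (7.13% − 3.49%) / (1.15 − 0.39) = 4.7895%
R_f = 3.49% − 0.39 × 4.7895% = 1.6221%
β_Eskola = ρ·σ_i/σ_m = 0.375 × 17.47 / 17.18 = 0.3813
E(R_Eskola) = R_f + β × MRP = 1.6221% + 0.3813 × 4.7895% = 3.45%

3.45%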